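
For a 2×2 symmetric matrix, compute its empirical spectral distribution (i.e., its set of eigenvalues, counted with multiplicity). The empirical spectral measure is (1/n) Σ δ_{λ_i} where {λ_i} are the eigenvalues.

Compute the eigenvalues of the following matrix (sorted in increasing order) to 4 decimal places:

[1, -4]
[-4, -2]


Since M is real symmetric, both eigenvalues are real; they are the roots of det(λI − M) = λ² − (tr M) λ + det M.
tr M = 1 + (-2) = -1.
det M = 1·(-2) − (-4)² = -2 − 16 = -18.
Characteristic polynomial: λ² + λ − 18 = 0.
Discriminant Δ = (tr M)² − 4·det M = 1 − (-72) = 73; √Δ = 8.544004.
λ = (tr M ± √Δ)/2 = (-1 ± 8.544004)/2, giving (tr M − √Δ)/2 = -4.7720 and (tr M + √Δ)/2 = 3.7720.

Eigenvalues sorted in increasing order: [-4.7720, 3.7720].


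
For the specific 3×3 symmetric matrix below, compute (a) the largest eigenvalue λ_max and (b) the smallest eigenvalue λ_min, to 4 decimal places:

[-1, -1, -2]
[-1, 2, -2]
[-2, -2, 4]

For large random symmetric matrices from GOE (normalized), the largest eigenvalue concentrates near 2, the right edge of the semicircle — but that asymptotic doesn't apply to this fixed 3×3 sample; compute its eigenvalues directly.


Since M is real symmetric, all three eigenvalues are real; they are the roots of det(λI − M) = λ³ − (tr M) λ² + s λ − det M, where s is the sum of the principal 2×2 minors.
tr M = -1 + 2 + 4 = 5.
s = ((-1)·2 − (-1)²) + ((-1)·4 − (-2)²) + (2·4 − (-2)²) = -3 + (-8) + 4 = -7.
det M (expand along row 1) = (-1)·4 − (-1)·(-8) + (-2)·6 = -24.
Characteristic polynomial: λ³ − 5λ² − 7λ + 24 = 0.
Substitute λ = y + (tr M)/3 = y + 1.666667 to remove the quadratic term: y³ + p·y + q = 0 with p = s − (tr M)²/3 = -15.333333 and q = −2(tr M)³/27 + (tr M)·s/3 − det M = 3.074074.
Three real roots ⇒ use the trigonometric (Viète) form: r = 2√(−p/3) = 4.521553, φ = arccos(3q/(p·r)) = arccos(-0.133018) = 1.704210 rad.
y_k = r·cos(φ/3 − 2πk/3) for k = 0, 1, 2 gives y = 3.811402, 0.201013, -4.012415.
λ_k = y_k + 1.666667 gives λ = 5.4781, 1.8677, -2.3457 (check: the sum is 5.0000 = tr M).

Hence λ_max = 5.4781 and λ_min = -2.3457.


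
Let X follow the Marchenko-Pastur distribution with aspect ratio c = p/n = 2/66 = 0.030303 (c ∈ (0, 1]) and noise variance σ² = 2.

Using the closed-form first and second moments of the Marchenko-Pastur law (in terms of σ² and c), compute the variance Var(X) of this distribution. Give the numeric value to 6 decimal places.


Recall the MP moments m_1 = E[X] = σ² and m_2 = E[X²] = σ⁴ (1 + c).
m_1 = E[X] = σ² = 2, so m_1² = 4.
m_2 = E[X²] = σ⁴ (1 + c) = 4 · (1 + 0.030303) = 4 · 1.030303 = 4.121212.
(Note m_2 − m_1² simplifies to c · σ⁴ = 0.030303 · 4.)

Var(X) = m_2 − m_1² = 4.121212 − 4 = 0.121212.


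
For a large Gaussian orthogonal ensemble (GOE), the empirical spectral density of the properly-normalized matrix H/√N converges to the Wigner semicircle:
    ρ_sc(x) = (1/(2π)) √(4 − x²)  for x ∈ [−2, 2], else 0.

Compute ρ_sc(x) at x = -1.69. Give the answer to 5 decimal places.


ρ_sc(x) = (1/(2π)) √(4 − x²). With x = -1.69:
  4 − x² = 4 − (-1.69)² = 4 − 2.856100 = 1.143900.
  √(4 − x²) = 1.069533.
  1/(2π) = 0.159155.
  ρ_sc(-1.69) = 0.159155 · 1.069533 = 0.170221.

Rounded to 5 decimal places: ρ_sc(-1.69) ≈ 0.17022.


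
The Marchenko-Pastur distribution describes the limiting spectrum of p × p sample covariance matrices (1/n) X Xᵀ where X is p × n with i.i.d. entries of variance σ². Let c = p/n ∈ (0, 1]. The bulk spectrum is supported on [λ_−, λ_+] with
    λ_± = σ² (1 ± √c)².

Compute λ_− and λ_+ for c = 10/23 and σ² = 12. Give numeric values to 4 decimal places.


c = 10/23 = 0.434783; √c = 0.659380.
λ_− = σ² (1 − √c)² = 12 · (1 − 0.659380)² = 12 · (0.340620)² = 1.392260.
λ_+ = σ² (1 + √c)² = 12 · (1 + 0.659380)² = 12 · (1.659380)² = 33.042523.

Rounded to 4 decimal places: λ_− ≈ 1.3923, λ_+ ≈ 33.0425.


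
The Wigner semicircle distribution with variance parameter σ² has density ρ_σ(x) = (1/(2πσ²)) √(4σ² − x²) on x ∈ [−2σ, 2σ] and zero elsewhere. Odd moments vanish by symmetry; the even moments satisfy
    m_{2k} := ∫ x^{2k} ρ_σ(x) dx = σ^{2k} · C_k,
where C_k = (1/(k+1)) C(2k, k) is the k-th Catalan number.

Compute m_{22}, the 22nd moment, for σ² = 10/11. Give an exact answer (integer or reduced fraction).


By the scaled semicircle moment identity, m_{2k} = σ^{2k} · C_k with k = 11.
C_11 = (1/(k+1)) · C(2k, k) = (1/12) · C(22, 11) = (1/12) · 705432 = 58786.
σ^{2k} = (σ²)^k = (10/11)^11 = 100000000000/285311670611.

Therefore m_{22} = σ^{22} · C_11 = (100000000000/285311670611) · 58786 = 5878600000000000/285311670611.


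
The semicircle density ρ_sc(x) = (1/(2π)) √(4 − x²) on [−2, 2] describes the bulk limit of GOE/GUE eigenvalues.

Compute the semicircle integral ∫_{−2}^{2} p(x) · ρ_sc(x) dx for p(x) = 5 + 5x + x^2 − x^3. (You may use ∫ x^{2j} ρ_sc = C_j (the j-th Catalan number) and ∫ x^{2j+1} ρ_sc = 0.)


Write p(x) = Σ a_i x^i, split into monomials and integrate each against ρ_sc separately.
Using ∫ x^{2j} ρ_sc = C_j = (1/(j+1)) C(2j, j) (Catalan numbers) and ∫ x^{2j+1} ρ_sc = 0 (odd monomials vanish by symmetry):
  i = 0 (even): a_0 · C_{0} = 5 · 1 = 5
  i = 1 (odd): ∫ x^1 ρ_sc = 0 (vanishes)
  i = 2 (even): a_2 · C_{1} = 1 · 1 = 1
  i = 3 (odd): ∫ x^3 ρ_sc = 0 (vanishes)

Summing the contributions: ∫_{−2}^{2} p(x) ρ_sc(x) dx = 5 + 1 = 6.


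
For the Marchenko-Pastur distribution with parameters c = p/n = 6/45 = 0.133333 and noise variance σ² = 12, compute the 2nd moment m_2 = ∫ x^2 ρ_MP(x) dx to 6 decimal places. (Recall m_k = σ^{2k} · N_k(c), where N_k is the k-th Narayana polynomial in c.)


E[X²] = σ⁴ (1 + c) (second MP moment). With σ² = 12 (so σ⁴ = 144) and c = 6/45 = 0.133333: E[X²] = 144 · (1 + 0.133333) = 144 · 1.133333.

So E[X^2] = 163.200000.


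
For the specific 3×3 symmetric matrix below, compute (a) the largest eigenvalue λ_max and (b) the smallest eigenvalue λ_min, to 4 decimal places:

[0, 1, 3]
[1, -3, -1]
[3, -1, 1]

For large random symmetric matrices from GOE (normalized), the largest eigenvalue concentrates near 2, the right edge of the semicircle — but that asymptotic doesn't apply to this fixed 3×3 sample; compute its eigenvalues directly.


Since M is real symmetric, all three eigenvalues are real; they are the roots of det(λI − M) = λ³ − (tr M) λ² + s λ − det M, where s is the sum of the principal 2×2 minors.
tr M = 0 + (-3) + 1 = -2.
s = (0·(-3) − 1²) + (0·1 − 3²) + ((-3)·1 − (-1)²) = -1 + (-9) + (-4) = -14.
det M (expand along row 1) = 0·(-4) − 1·4 + 3·8 = 20.
Characteristic polynomial: λ³ + 2λ² − 14λ − 20 = 0.
Substitute λ = y + (tr M)/3 = y − 0.666667 to remove the quadratic term: y³ + p·y + q = 0 with p = s − (tr M)²/3 = -15.333333 and q = −2(tr M)³/27 + (tr M)·s/3 − det M = -10.074074.
Three real roots ⇒ use the trigonometric (Viète) form: r = 2√(−p/3) = 4.521553, φ = arccos(3q/(p·r)) = arccos(0.435915) = 1.119741 rad.
y_k = r·cos(φ/3 − 2πk/3) for k = 0, 1, 2 gives y = 4.210236, -0.677265, -3.532972.
λ_k = y_k − 0.666667 gives λ = 3.5436, -1.3439, -4.1996 (check: the sum is -2.0000 = tr M).

Hence λ_max = 3.5436 and λ_min = -4.1996.


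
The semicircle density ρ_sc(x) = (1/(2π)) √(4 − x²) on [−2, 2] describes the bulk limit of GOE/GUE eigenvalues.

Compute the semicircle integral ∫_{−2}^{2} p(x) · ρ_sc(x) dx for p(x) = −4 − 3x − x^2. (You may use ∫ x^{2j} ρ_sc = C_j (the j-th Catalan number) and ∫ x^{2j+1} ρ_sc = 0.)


Write p(x) = Σ a_i x^i, split into monomials and integrate each against ρ_sc separately.
Using ∫ x^{2j} ρ_sc = C_j = (1/(j+1)) C(2j, j) (Catalan numbers) and ∫ x^{2j+1} ρ_sc = 0 (odd monomials vanish by symmetry):
  i = 0 (even): a_0 · C_{0} = -4 · 1 = -4
  i = 1 (odd): ∫ x^1 ρ_sc = 0 (vanishes)
  i = 2 (even): a_2 · C_{1} = -1 · 1 = -1

Summing the contributions: ∫_{−2}^{2} p(x) ρ_sc(x) dx = (-4) + (-1) = -5.


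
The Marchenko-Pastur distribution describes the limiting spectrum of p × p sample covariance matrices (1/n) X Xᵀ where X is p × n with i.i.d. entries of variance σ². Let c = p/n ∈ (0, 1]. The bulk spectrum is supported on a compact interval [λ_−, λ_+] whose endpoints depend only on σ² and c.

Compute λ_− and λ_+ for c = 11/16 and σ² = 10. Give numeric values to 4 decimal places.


c = 11/16 = 0.687500; √c = 0.829156.
λ_− = σ² (1 − √c)² = 10 · (1 − 0.829156)² = 10 · (0.170844)² = 0.291876.
λ_+ = σ² (1 + √c)² = 10 · (1 + 0.829156)² = 10 · (1.829156)² = 33.458124.

Rounded to 4 decimal places: λ_− ≈ 0.2919, λ_+ ≈ 33.4581.


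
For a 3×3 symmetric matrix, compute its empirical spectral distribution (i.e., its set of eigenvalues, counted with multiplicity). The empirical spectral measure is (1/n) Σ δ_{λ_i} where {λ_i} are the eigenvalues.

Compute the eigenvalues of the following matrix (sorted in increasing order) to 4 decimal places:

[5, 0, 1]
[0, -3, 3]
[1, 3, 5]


Since M is real symmetric, all three eigenvalues are real; they are the roots of det(λI − M) = λ³ − (tr M) λ² + s λ − det M, where s is the sum of the principal 2×2 minors.
tr M = 5 + (-3) + 5 = 7.
s = (5·(-3) − 0²) + (5·5 − 1²) + ((-3)·5 − 3²) = -15 + 24 + (-24) = -15.
det M (expand along row 1) = 5·(-24) − 0·(-3) + 1·3 = -117.
Characteristic polynomial: λ³ − 7λ² − 15λ + 117 = 0.
Substitute λ = y + (tr M)/3 = y + 2.333333 to remove the quadratic term: y³ + p·y + q = 0 with p = s − (tr M)²/3 = -31.333333 and q = −2(tr M)³/27 + (tr M)·s/3 − det M = 56.592593.
Three real roots ⇒ use the trigonometric (Viète) form: r = 2√(−p/3) = 6.463573, φ = arccos(3q/(p·r)) = arccos(-0.838304) = 2.564961 rad.
y_k = r·cos(φ/3 − 2πk/3) for k = 0, 1, 2 gives y = 4.241579, 2.102963, -6.344542.
λ_k = y_k + 2.333333 gives λ = 6.5749, 4.4363, -4.0112 (check: the sum is 7.0000 = tr M).

Eigenvalues sorted in increasing order: [-4.0112, 4.4363, 6.5749].


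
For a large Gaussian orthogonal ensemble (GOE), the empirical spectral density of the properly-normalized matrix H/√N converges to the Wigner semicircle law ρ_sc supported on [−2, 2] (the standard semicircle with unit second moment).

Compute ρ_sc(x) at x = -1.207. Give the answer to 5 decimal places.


ρ_sc(x) = (1/(2π)) √(4 − x²). With x = -1.207:
  4 − x² = 4 − (-1.207)² = 4 − 1.456849 = 2.543151.
  √(4 − x²) = 1.594726.
  1/(2π) = 0.159155.
  ρ_sc(-1.207) = 0.159155 · 1.594726 = 0.253809.

Rounded to 5 decimal places: ρ_sc(-1.207) ≈ 0.25381.


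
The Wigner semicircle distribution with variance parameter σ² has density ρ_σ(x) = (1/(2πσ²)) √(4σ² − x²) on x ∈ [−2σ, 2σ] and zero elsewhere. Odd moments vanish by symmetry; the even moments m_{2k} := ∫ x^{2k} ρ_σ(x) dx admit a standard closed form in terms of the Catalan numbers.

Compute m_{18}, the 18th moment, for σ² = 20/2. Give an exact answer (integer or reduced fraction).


By the scaled semicircle moment identity, m_{2k} = σ^{2k} · C_k with k = 9.
C_9 = (1/(k+1)) · C(2k, k) = (1/10) · C(18, 9) = (1/10) · 48620 = 4862.
σ^{2k} = (σ²)^k = (20/2)^9 = 1000000000.

Therefore m_{18} = σ^{18} · C_9 = 1000000000 · 4862 = 4862000000000.


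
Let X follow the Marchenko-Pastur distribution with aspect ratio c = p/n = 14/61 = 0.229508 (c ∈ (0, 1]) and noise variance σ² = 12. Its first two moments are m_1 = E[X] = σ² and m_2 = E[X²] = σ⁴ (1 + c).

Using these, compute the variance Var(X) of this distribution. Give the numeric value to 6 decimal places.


m_1 = E[X] = σ² = 12, so m_1² = 144.
m_2 = E[X²] = σ⁴ (1 + c) = 144 · (1 + 0.229508) = 144 · 1.229508 = 177.049180.
(Note m_2 − m_1² simplifies to c · σ⁴ = 0.229508 · 144.)

Var(X) = m_2 − m_1² = 177.049180 − 144 = 33.049180.


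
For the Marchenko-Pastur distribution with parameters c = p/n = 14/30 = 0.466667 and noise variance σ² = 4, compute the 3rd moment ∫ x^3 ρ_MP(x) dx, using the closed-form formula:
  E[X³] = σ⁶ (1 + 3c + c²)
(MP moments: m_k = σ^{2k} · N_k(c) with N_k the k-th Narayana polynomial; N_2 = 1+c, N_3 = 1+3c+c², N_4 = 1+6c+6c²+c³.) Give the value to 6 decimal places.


E[X³] = σ⁶ (1 + 3c + c²) (third MP moment). With σ² = 4 (so σ⁶ = 64) and c = 14/30 = 0.466667: E[X³] = 64 · (1 + 3·0.466667 + (0.466667)²) = 64 · 2.617778.

So E[X^3] = 167.537778.


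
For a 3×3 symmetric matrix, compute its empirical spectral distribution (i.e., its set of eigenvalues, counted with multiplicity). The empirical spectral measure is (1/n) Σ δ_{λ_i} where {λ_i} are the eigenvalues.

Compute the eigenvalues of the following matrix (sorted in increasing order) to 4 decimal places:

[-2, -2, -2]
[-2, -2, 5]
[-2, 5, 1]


Since M is real symmetric, all three eigenvalues are real; they are the roots of det(λI − M) = λ³ − (tr M) λ² + s λ − det M, where s is the sum of the principal 2×2 minors.
tr M = -2 + (-2) + 1 = -3.
s = ((-2)·(-2) − (-2)²) + ((-2)·1 − (-2)²) + ((-2)·1 − 5²) = 0 + (-6) + (-27) = -33.
det M (expand along row 1) = (-2)·(-27) − (-2)·8 + (-2)·(-14) = 98.
Characteristic polynomial: λ³ + 3λ² − 33λ − 98 = 0.
Substitute λ = y + (tr M)/3 = y − 1.000000 to remove the quadratic term: y³ + p·y + q = 0 with p = s − (tr M)²/3 = -36.000000 and q = −2(tr M)³/27 + (tr M)·s/3 − det M = -63.000000.
Three real roots ⇒ use the trigonometric (Viète) form: r = 2√(−p/3) = 6.928203, φ = arccos(3q/(p·r)) = arccos(0.757772) = 0.710904 rad.
y_k = r·cos(φ/3 − 2πk/3) for k = 0, 1, 2 gives y = 6.734589, -1.958756, -4.775833.
λ_k = y_k − 1.000000 gives λ = 5.7346, -2.9588, -5.7758 (check: the sum is -3.0000 = tr M).

Eigenvalues sorted in increasing order: [-5.7758, -2.9588, 5.7346].


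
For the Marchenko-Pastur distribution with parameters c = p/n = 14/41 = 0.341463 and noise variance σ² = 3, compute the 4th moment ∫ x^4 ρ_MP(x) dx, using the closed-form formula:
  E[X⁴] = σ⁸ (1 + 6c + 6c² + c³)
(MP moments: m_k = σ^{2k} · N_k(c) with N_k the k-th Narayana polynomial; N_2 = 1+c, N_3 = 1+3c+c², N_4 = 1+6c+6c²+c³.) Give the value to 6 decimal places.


E[X⁴] = σ⁸ (1 + 6c + 6c² + c³) (fourth MP moment). With σ² = 3 (so σ⁸ = 81) and c = 14/41 = 0.341463: E[X⁴] = 81 · (1 + 6·0.341463 + 6·(0.341463)² + (0.341463)³) = 81 · 3.788178.

So E[X^4] = 306.842399.


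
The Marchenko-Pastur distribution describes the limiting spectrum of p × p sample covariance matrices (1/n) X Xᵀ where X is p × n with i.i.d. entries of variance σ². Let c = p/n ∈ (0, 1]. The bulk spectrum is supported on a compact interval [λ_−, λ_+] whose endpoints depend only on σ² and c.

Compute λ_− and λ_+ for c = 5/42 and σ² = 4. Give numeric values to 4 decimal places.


c = 5/42 = 0.119048; √c = 0.345033.
λ_− = σ² (1 − √c)² = 4 · (1 − 0.345033)² = 4 · (0.654967)² = 1.715928.
λ_+ = σ² (1 + √c)² = 4 · (1 + 0.345033)² = 4 · (1.345033)² = 7.236453.

Rounded to 4 decimal places: λ_− ≈ 1.7159, λ_+ ≈ 7.2365.


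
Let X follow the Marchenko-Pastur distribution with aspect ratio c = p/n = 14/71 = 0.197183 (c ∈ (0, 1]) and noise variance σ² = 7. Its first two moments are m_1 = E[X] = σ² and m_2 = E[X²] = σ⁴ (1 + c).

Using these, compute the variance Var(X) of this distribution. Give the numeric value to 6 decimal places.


m_1 = E[X] = σ² = 7, so m_1² = 49.
m_2 = E[X²] = σ⁴ (1 + c) = 49 · (1 + 0.197183) = 49 · 1.197183 = 58.661972.
(Note m_2 − m_1² simplifies to c · σ⁴ = 0.197183 · 49.)

Var(X) = m_2 − m_1² = 58.661972 − 49 = 9.661972.


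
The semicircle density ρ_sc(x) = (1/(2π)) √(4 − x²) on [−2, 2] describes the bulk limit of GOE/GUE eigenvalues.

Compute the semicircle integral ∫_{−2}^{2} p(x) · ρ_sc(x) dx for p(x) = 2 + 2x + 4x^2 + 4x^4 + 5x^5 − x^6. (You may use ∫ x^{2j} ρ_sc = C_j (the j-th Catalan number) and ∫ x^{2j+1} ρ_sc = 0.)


Write p(x) = Σ a_i x^i, split into monomials and integrate each against ρ_sc separately.
Using ∫ x^{2j} ρ_sc = C_j = (1/(j+1)) C(2j, j) (Catalan numbers) and ∫ x^{2j+1} ρ_sc = 0 (odd monomials vanish by symmetry):
  i = 0 (even): a_0 · C_{0} = 2 · 1 = 2
  i = 1 (odd): ∫ x^1 ρ_sc = 0 (vanishes)
  i = 2 (even): a_2 · C_{1} = 4 · 1 = 4
  i = 4 (even): a_4 · C_{2} = 4 · 2 = 8
  i = 5 (odd): ∫ x^5 ρ_sc = 0 (vanishes)
  i = 6 (even): a_6 · C_{3} = -1 · 5 = -5

Summing the contributions: ∫_{−2}^{2} p(x) ρ_sc(x) dx = 2 + 4 + 8 + (-5) = 9.


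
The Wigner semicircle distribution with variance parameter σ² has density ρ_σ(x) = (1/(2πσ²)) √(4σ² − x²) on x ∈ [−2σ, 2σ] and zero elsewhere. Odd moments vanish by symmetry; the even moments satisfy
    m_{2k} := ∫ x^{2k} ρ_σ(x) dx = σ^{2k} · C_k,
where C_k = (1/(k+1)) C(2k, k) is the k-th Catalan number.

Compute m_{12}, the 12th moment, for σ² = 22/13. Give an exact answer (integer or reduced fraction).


By the scaled semicircle moment identity, m_{2k} = σ^{2k} · C_k with k = 6.
C_6 = (1/(k+1)) · C(2k, k) = (1/7) · C(12, 6) = (1/7) · 924 = 132.
σ^{2k} = (σ²)^k = (22/13)^6 = 113379904/4826809.

Therefore m_{12} = σ^{12} · C_6 = (113379904/4826809) · 132 = 14966147328/4826809.


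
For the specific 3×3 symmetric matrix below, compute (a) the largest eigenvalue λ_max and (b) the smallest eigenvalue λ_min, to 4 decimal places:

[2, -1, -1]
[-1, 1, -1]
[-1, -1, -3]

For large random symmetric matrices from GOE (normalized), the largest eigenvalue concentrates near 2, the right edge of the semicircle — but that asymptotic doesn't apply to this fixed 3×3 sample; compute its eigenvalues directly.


Since M is real symmetric, all three eigenvalues are real; they are the roots of det(λI − M) = λ³ − (tr M) λ² + s λ − det M, where s is the sum of the principal 2×2 minors.
tr M = 2 + 1 + (-3) = 0.
s = (2·1 − (-1)²) + (2·(-3) − (-1)²) + (1·(-3) − (-1)²) = 1 + (-7) + (-4) = -10.
det M (expand along row 1) = 2·(-4) − (-1)·2 + (-1)·2 = -8.
Characteristic polynomial: λ³ − 10λ + 8 = 0.
Substitute λ = y + (tr M)/3 = y + 0.000000 to remove the quadratic term: y³ + p·y + q = 0 with p = s − (tr M)²/3 = -10.000000 and q = −2(tr M)³/27 + (tr M)·s/3 − det M = 8.000000.
Three real roots ⇒ use the trigonometric (Viète) form: r = 2√(−p/3) = 3.651484, φ = arccos(3q/(p·r)) = arccos(-0.657267) = 2.287983 rad.
y_k = r·cos(φ/3 − 2πk/3) for k = 0, 1, 2 gives y = 2.640023, 0.864641, -3.504664.
λ_k = y_k + 0.000000 gives λ = 2.6400, 0.8646, -3.5047 (check: the sum is 0.0000 = tr M).

Hence λ_max = 2.6400 and λ_min = -3.5047.


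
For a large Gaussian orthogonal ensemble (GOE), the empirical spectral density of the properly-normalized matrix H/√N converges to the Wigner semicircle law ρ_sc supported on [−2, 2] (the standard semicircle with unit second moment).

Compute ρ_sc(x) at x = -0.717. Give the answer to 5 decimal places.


ρ_sc(x) = (1/(2π)) √(4 − x²). With x = -0.717:
  4 − x² = 4 − (-0.717)² = 4 − 0.514089 = 3.485911.
  √(4 − x²) = 1.867059.
  1/(2π) = 0.159155.
  ρ_sc(-0.717) = 0.159155 · 1.867059 = 0.297152.

Rounded to 5 decimal places: ρ_sc(-0.717) ≈ 0.29715.


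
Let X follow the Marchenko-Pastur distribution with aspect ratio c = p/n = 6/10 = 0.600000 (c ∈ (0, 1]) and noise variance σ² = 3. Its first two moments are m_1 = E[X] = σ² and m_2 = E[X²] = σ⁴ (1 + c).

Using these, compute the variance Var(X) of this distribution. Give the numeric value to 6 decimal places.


m_1 = E[X] = σ² = 3, so m_1² = 9.
m_2 = E[X²] = σ⁴ (1 + c) = 9 · (1 + 0.600000) = 9 · 1.600000 = 14.400000.
(Note m_2 − m_1² simplifies to c · σ⁴ = 0.600000 · 9.)

Var(X) = m_2 − m_1² = 14.400000 − 9 = 5.400000.


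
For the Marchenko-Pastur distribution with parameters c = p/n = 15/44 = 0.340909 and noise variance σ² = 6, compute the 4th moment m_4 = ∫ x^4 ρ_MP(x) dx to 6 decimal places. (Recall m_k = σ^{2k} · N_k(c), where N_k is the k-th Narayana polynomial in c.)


E[X⁴] = σ⁸ (1 + 6c + 6c² + c³) (fourth MP moment). With σ² = 6 (so σ⁸ = 1296) and c = 15/44 = 0.340909: E[X⁴] = 1296 · (1 + 6·0.340909 + 6·(0.340909)² + (0.340909)³) = 1296 · 3.782389.

So E[X^4] = 4901.975770.


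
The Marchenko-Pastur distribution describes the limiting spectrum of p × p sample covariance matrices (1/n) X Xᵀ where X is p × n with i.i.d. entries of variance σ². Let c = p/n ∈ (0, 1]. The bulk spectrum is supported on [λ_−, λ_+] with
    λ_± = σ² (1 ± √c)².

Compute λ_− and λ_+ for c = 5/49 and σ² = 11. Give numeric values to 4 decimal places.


c = 5/49 = 0.102041; √c = 0.319438.
λ_− = σ² (1 − √c)² = 11 · (1 − 0.319438)² = 11 · (0.680562)² = 5.094807.
λ_+ = σ² (1 + √c)² = 11 · (1 + 0.319438)² = 11 · (1.319438)² = 19.150091.

Rounded to 4 decimal places: λ_− ≈ 5.0948, λ_+ ≈ 19.1501.


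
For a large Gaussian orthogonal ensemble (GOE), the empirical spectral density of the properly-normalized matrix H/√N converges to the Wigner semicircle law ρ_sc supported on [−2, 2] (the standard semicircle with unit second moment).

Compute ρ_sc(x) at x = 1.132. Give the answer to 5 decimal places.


ρ_sc(x) = (1/(2π)) √(4 − x²). With x = 1.132:
  4 − x² = 4 − (1.132)² = 4 − 1.281424 = 2.718576.
  √(4 − x²) = 1.648810.
  1/(2π) = 0.159155.
  ρ_sc(1.132) = 0.159155 · 1.648810 = 0.262416.

Rounded to 5 decimal places: ρ_sc(1.132) ≈ 0.26242.


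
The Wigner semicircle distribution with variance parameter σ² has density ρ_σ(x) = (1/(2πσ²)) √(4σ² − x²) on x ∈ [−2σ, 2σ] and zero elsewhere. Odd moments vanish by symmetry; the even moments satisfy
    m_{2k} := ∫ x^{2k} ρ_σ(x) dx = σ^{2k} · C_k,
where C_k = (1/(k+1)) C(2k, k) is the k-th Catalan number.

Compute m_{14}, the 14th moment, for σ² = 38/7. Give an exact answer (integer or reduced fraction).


By the scaled semicircle moment identity, m_{2k} = σ^{2k} · C_k with k = 7.
C_7 = (1/(k+1)) · C(2k, k) = (1/8) · C(14, 7) = (1/8) · 3432 = 429.
σ^{2k} = (σ²)^k = (38/7)^7 = 114415582592/823543.

Therefore m_{14} = σ^{14} · C_7 = (114415582592/823543) · 429 = 49084284931968/823543.


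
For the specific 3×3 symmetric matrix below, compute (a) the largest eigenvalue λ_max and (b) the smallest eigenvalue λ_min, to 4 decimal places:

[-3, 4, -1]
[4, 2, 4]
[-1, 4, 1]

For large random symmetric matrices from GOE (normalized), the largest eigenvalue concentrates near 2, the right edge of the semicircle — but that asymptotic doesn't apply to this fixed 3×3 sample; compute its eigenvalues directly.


Since M is real symmetric, all three eigenvalues are real; they are the roots of det(λI − M) = λ³ − (tr M) λ² + s λ − det M, where s is the sum of the principal 2×2 minors.
tr M = -3 + 2 + 1 = 0.
s = ((-3)·2 − 4²) + ((-3)·1 − (-1)²) + (2·1 − 4²) = -22 + (-4) + (-14) = -40.
det M (expand along row 1) = (-3)·(-14) − 4·8 + (-1)·18 = -8.
Characteristic polynomial: λ³ − 40λ + 8 = 0.
Substitute λ = y + (tr M)/3 = y + 0.000000 to remove the quadratic term: y³ + p·y + q = 0 with p = s − (tr M)²/3 = -40.000000 and q = −2(tr M)³/27 + (tr M)·s/3 − det M = 8.000000.
Three real roots ⇒ use the trigonometric (Viète) form: r = 2√(−p/3) = 7.302967, φ = arccos(3q/(p·r)) = arccos(-0.082158) = 1.653047 rad.
y_k = r·cos(φ/3 − 2πk/3) for k = 0, 1, 2 gives y = 6.222078, 0.200201, -6.422279.
λ_k = y_k + 0.000000 gives λ = 6.2221, 0.2002, -6.4223 (check: the sum is 0.0000 = tr M).

Hence λ_max = 6.2221 and λ_min = -6.4223.


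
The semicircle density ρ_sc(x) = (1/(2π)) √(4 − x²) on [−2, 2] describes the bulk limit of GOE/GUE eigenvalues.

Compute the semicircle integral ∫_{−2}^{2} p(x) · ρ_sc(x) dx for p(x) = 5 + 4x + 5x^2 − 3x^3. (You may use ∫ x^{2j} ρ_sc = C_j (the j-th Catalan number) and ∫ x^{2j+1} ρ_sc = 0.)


Write p(x) = Σ a_i x^i, split into monomials and integrate each against ρ_sc separately.
Using ∫ x^{2j} ρ_sc = C_j = (1/(j+1)) C(2j, j) (Catalan numbers) and ∫ x^{2j+1} ρ_sc = 0 (odd monomials vanish by symmetry):
  i = 0 (even): a_0 · C_{0} = 5 · 1 = 5
  i = 1 (odd): ∫ x^1 ρ_sc = 0 (vanishes)
  i = 2 (even): a_2 · C_{1} = 5 · 1 = 5
  i = 3 (odd): ∫ x^3 ρ_sc = 0 (vanishes)

Summing the contributions: ∫_{−2}^{2} p(x) ρ_sc(x) dx = 5 + 5 = 10.


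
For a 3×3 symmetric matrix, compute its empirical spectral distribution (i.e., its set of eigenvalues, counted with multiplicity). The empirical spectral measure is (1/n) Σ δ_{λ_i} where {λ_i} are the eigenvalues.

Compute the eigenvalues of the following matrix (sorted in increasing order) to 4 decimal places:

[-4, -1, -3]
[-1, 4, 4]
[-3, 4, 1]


Since M is real symmetric, all three eigenvalues are real; they are the roots of det(λI − M) = λ³ − (tr M) λ² + s λ − det M, where s is the sum of the principal 2×2 minors.
tr M = -4 + 4 + 1 = 1.
s = ((-4)·4 − (-1)²) + ((-4)·1 − (-3)²) + (4·1 − 4²) = -17 + (-13) + (-12) = -42.
det M (expand along row 1) = (-4)·(-12) − (-1)·11 + (-3)·8 = 35.
Characteristic polynomial: λ³ − λ² − 42λ − 35 = 0.
Substitute λ = y + (tr M)/3 = y + 0.333333 to remove the quadratic term: y³ + p·y + q = 0 with p = s − (tr M)²/3 = -42.333333 and q = −2(tr M)³/27 + (tr M)·s/3 − det M = -49.074074.
Three real roots ⇒ use the trigonometric (Viète) form: r = 2√(−p/3) = 7.512952, φ = arccos(3q/(p·r)) = arccos(0.462893) = 1.089541 rad.
y_k = r·cos(φ/3 − 2πk/3) for k = 0, 1, 2 gives y = 7.022895, -1.200055, -5.822841.
λ_k = y_k + 0.333333 gives λ = 7.3562, -0.8667, -5.4895 (check: the sum is 1.0000 = tr M).

Eigenvalues sorted in increasing order: [-5.4895, -0.8667, 7.3562].


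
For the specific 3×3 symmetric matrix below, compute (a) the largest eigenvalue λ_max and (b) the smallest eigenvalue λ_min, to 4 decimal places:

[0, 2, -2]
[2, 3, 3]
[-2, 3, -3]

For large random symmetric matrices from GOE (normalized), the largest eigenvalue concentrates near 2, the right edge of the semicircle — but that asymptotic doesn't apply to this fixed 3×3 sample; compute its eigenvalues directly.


Since M is real symmetric, all three eigenvalues are real; they are the roots of det(λI − M) = λ³ − (tr M) λ² + s λ − det M, where s is the sum of the principal 2×2 minors.
tr M = 0 + 3 + (-3) = 0.
s = (0·3 − 2²) + (0·(-3) − (-2)²) + (3·(-3) − 3²) = -4 + (-4) + (-18) = -26.
det M (expand along row 1) = 0·(-18) − 2·0 + (-2)·12 = -24.
Characteristic polynomial: λ³ − 26λ + 24 = 0.
Substitute λ = y + (tr M)/3 = y + 0.000000 to remove the quadratic term: y³ + p·y + q = 0 with p = s − (tr M)²/3 = -26.000000 and q = −2(tr M)³/27 + (tr M)·s/3 − det M = 24.000000.
Three real roots ⇒ use the trigonometric (Viète) form: r = 2√(−p/3) = 5.887841, φ = arccos(3q/(p·r)) = arccos(-0.470330) = 2.060462 rad.
y_k = r·cos(φ/3 − 2πk/3) for k = 0, 1, 2 gives y = 4.552867, 0.956762, -5.509629.
λ_k = y_k + 0.000000 gives λ = 4.5529, 0.9568, -5.5096 (check: the sum is 0.0000 = tr M).

Hence λ_max = 4.5529 and λ_min = -5.5096.


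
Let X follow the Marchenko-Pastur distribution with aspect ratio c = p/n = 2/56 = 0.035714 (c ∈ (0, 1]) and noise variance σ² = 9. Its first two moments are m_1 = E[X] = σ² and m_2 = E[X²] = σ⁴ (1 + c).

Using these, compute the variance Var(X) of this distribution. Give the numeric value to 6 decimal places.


m_1 = E[X] = σ² = 9, so m_1² = 81.
m_2 = E[X²] = σ⁴ (1 + c) = 81 · (1 + 0.035714) = 81 · 1.035714 = 83.892857.
(Note m_2 − m_1² simplifies to c · σ⁴ = 0.035714 · 81.)

Var(X) = m_2 − m_1² = 83.892857 − 81 = 2.892857.


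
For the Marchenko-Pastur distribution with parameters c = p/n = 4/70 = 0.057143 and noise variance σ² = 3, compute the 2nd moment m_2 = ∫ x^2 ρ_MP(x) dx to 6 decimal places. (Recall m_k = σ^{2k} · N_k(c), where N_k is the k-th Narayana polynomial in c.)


E[X²] = σ⁴ (1 + c) (second MP moment). With σ² = 3 (so σ⁴ = 9) and c = 4/70 = 0.057143: E[X²] = 9 · (1 + 0.057143) = 9 · 1.057143.

So E[X^2] = 9.514286.


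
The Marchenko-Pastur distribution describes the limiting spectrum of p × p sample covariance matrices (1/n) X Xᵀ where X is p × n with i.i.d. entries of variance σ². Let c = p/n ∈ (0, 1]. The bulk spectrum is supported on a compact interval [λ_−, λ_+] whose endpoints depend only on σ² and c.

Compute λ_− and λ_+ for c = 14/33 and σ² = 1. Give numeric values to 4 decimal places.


c = 14/33 = 0.424242; √c = 0.651339.
λ_− = σ² (1 − √c)² = 1 · (1 − 0.651339)² = 1 · (0.348661)² = 0.121565.
λ_+ = σ² (1 + √c)² = 1 · (1 + 0.651339)² = 1 · (1.651339)² = 2.726920.

Rounded to 4 decimal places: λ_− ≈ 0.1216, λ_+ ≈ 2.7269.


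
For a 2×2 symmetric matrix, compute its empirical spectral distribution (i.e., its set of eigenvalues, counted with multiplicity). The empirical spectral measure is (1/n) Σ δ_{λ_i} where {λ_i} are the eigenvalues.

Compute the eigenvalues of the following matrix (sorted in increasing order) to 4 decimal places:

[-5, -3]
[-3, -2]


Since M is real symmetric, both eigenvalues are real; they are the roots of det(λI − M) = λ² − (tr M) λ + det M.
tr M = -5 + (-2) = -7.
det M = (-5)·(-2) − (-3)² = 10 − 9 = 1.
Characteristic polynomial: λ² + 7λ + 1 = 0.
Discriminant Δ = (tr M)² − 4·det M = 49 − 4 = 45; √Δ = 6.708204.
λ = (tr M ± √Δ)/2 = (-7 ± 6.708204)/2, giving (tr M − √Δ)/2 = -6.8541 and (tr M + √Δ)/2 = -0.1459.

Eigenvalues sorted in increasing order: [-6.8541, -0.1459].


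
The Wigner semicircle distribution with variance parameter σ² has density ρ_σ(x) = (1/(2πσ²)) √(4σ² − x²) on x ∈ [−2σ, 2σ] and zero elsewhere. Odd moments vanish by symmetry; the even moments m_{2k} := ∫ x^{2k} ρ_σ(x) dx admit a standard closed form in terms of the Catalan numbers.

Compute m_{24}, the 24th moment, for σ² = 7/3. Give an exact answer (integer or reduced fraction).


By the scaled semicircle moment identity, m_{2k} = σ^{2k} · C_k with k = 12.
C_12 = (1/(k+1)) · C(2k, k) = (1/13) · C(24, 12) = (1/13) · 2704156 = 208012.
σ^{2k} = (σ²)^k = (7/3)^12 = 13841287201/531441.

Therefore m_{24} = σ^{24} · C_12 = (13841287201/531441) · 208012 = 2879153833254412/531441.


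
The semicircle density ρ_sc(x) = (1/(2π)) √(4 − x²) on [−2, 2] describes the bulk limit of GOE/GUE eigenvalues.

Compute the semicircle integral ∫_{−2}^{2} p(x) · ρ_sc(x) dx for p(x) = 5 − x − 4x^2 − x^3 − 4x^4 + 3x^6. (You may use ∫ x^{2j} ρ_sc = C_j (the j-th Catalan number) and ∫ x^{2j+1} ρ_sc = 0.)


Write p(x) = Σ a_i x^i, split into monomials and integrate each against ρ_sc separately.
Using ∫ x^{2j} ρ_sc = C_j = (1/(j+1)) C(2j, j) (Catalan numbers) and ∫ x^{2j+1} ρ_sc = 0 (odd monomials vanish by symmetry):
  i = 0 (even): a_0 · C_{0} = 5 · 1 = 5
  i = 1 (odd): ∫ x^1 ρ_sc = 0 (vanishes)
  i = 2 (even): a_2 · C_{1} = -4 · 1 = -4
  i = 3 (odd): ∫ x^3 ρ_sc = 0 (vanishes)
  i = 4 (even): a_4 · C_{2} = -4 · 2 = -8
  i = 6 (even): a_6 · C_{3} = 3 · 5 = 15

Summing the contributions: ∫_{−2}^{2} p(x) ρ_sc(x) dx = 5 + (-4) + (-8) + 15 = 8.


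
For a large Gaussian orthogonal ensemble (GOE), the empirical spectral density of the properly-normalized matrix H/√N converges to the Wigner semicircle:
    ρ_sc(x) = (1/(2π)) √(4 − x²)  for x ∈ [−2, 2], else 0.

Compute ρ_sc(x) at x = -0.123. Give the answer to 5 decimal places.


ρ_sc(x) = (1/(2π)) √(4 − x²). With x = -0.123:
  4 − x² = 4 − (-0.123)² = 4 − 0.015129 = 3.984871.
  √(4 − x²) = 1.996214.
  1/(2π) = 0.159155.
  ρ_sc(-0.123) = 0.159155 · 1.996214 = 0.317707.

Rounded to 5 decimal places: ρ_sc(-0.123) ≈ 0.31771.


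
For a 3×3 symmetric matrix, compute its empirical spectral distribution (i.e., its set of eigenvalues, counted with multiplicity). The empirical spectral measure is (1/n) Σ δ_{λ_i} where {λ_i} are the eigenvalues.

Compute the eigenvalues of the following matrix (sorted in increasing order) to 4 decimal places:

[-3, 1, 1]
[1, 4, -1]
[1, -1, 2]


Since M is real symmetric, all three eigenvalues are real; they are the roots of det(λI − M) = λ³ − (tr M) λ² + s λ − det M, where s is the sum of the principal 2×2 minors.
tr M = -3 + 4 + 2 = 3.
s = ((-3)·4 − 1²) + ((-3)·2 − 1²) + (4·2 − (-1)²) = -13 + (-7) + 7 = -13.
det M (expand along row 1) = (-3)·7 − 1·3 + 1·(-5) = -29.
Characteristic polynomial: λ³ − 3λ² − 13λ + 29 = 0.
Substitute λ = y + (tr M)/3 = y + 1.000000 to remove the quadratic term: y³ + p·y + q = 0 with p = s − (tr M)²/3 = -16.000000 and q = −2(tr M)³/27 + (tr M)·s/3 − det M = 14.000000.
Three real roots ⇒ use the trigonometric (Viète) form: r = 2√(−p/3) = 4.618802, φ = arccos(3q/(p·r)) = arccos(-0.568329) = 2.175270 rad.
y_k = r·cos(φ/3 − 2πk/3) for k = 0, 1, 2 gives y = 3.456895, 0.924364, -4.381259.
λ_k = y_k + 1.000000 gives λ = 4.4569, 1.9244, -3.3813 (check: the sum is 3.0000 = tr M).

Eigenvalues sorted in increasing order: [-3.3813, 1.9244, 4.4569].


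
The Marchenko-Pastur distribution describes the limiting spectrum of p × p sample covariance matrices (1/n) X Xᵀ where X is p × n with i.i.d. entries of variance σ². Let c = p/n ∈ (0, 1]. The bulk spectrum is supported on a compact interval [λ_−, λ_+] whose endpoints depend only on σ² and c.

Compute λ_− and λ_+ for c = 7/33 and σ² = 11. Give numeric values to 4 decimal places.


c = 7/33 = 0.212121; √c = 0.460566.
λ_− = σ² (1 − √c)² = 11 · (1 − 0.460566)² = 11 · (0.539434)² = 3.200877.
λ_+ = σ² (1 + √c)² = 11 · (1 + 0.460566)² = 11 · (1.460566)² = 23.465789.

Rounded to 4 decimal places: λ_− ≈ 3.2009, λ_+ ≈ 23.4658.


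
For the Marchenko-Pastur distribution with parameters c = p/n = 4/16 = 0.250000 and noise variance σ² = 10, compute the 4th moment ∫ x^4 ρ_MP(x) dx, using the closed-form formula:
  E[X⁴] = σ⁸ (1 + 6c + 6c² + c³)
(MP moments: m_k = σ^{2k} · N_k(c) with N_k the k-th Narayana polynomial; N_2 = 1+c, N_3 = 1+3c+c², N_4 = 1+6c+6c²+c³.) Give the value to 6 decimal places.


E[X⁴] = σ⁸ (1 + 6c + 6c² + c³) (fourth MP moment). With σ² = 10 (so σ⁸ = 10000) and c = 4/16 = 0.250000: E[X⁴] = 10000 · (1 + 6·0.250000 + 6·(0.250000)² + (0.250000)³) = 10000 · 2.890625.

So E[X^4] = 28906.250000.


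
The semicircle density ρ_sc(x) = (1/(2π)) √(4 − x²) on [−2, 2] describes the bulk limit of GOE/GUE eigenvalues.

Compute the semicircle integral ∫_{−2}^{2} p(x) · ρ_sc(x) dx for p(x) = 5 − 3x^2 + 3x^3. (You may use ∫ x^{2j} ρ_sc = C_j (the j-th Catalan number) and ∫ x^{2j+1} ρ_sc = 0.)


Write p(x) = Σ a_i x^i, split into monomials and integrate each against ρ_sc separately.
Using ∫ x^{2j} ρ_sc = C_j = (1/(j+1)) C(2j, j) (Catalan numbers) and ∫ x^{2j+1} ρ_sc = 0 (odd monomials vanish by symmetry):
  i = 0 (even): a_0 · C_{0} = 5 · 1 = 5
  i = 2 (even): a_2 · C_{1} = -3 · 1 = -3
  i = 3 (odd): ∫ x^3 ρ_sc = 0 (vanishes)

Summing the contributions: ∫_{−2}^{2} p(x) ρ_sc(x) dx = 5 + (-3) = 2.


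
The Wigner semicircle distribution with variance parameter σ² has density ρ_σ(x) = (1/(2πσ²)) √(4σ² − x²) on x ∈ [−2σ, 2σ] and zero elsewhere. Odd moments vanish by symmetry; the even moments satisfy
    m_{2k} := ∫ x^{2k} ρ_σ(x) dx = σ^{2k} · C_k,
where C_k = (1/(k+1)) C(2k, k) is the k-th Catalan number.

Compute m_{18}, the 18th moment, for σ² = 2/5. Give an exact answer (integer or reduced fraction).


By the scaled semicircle moment identity, m_{2k} = σ^{2k} · C_k with k = 9.
C_9 = (1/(k+1)) · C(2k, k) = (1/10) · C(18, 9) = (1/10) · 48620 = 4862.
σ^{2k} = (σ²)^k = (2/5)^9 = 512/1953125.

Therefore m_{18} = σ^{18} · C_9 = (512/1953125) · 4862 = 2489344/1953125.


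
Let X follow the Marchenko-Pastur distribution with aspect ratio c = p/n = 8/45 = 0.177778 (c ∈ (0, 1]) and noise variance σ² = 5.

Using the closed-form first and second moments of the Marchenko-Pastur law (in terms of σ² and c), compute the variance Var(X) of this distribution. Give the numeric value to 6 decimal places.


Recall the MP moments m_1 = E[X] = σ² and m_2 = E[X²] = σ⁴ (1 + c).
m_1 = E[X] = σ² = 5, so m_1² = 25.
m_2 = E[X²] = σ⁴ (1 + c) = 25 · (1 + 0.177778) = 25 · 1.177778 = 29.444444.
(Note m_2 − m_1² simplifies to c · σ⁴ = 0.177778 · 25.)

Var(X) = m_2 − m_1² = 29.444444 − 25 = 4.444444.


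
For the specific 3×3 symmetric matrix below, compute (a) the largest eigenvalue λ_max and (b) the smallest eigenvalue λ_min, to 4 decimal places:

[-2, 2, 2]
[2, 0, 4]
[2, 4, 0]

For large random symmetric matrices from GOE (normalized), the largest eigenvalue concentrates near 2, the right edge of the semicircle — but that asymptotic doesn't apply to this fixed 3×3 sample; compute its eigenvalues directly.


Since M is real symmetric, all three eigenvalues are real; they are the roots of det(λI − M) = λ³ − (tr M) λ² + s λ − det M, where s is the sum of the principal 2×2 minors.
tr M = -2 + 0 + 0 = -2.
s = ((-2)·0 − 2²) + ((-2)·0 − 2²) + (0·0 − 4²) = -4 + (-4) + (-16) = -24.
det M (expand along row 1) = (-2)·(-16) − 2·(-8) + 2·8 = 64.
Characteristic polynomial: λ³ + 2λ² − 24λ − 64 = 0.
Substitute λ = y + (tr M)/3 = y − 0.666667 to remove the quadratic term: y³ + p·y + q = 0 with p = s − (tr M)²/3 = -25.333333 and q = −2(tr M)³/27 + (tr M)·s/3 − det M = -47.407407.
Three real roots ⇒ use the trigonometric (Viète) form: r = 2√(−p/3) = 5.811865, φ = arccos(3q/(p·r)) = arccos(0.965961) = 0.261664 rad.
y_k = r·cos(φ/3 − 2πk/3) for k = 0, 1, 2 gives y = 5.789772, -2.456439, -3.333333.
λ_k = y_k − 0.666667 gives λ = 5.1231, -3.1231, -4.0000 (check: the sum is -2.0000 = tr M).

Hence λ_max = 5.1231 and λ_min = -4.0000.


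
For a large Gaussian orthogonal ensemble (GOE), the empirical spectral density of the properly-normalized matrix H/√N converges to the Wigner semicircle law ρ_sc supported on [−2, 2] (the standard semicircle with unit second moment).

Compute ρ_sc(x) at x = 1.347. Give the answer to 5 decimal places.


ρ_sc(x) = (1/(2π)) √(4 − x²). With x = 1.347:
  4 − x² = 4 − (1.347)² = 4 − 1.814409 = 2.185591.
  √(4 − x²) = 1.478374.
  1/(2π) = 0.159155.
  ρ_sc(1.347) = 0.159155 · 1.478374 = 0.235291.

Rounded to 5 decimal places: ρ_sc(1.347) ≈ 0.23529.


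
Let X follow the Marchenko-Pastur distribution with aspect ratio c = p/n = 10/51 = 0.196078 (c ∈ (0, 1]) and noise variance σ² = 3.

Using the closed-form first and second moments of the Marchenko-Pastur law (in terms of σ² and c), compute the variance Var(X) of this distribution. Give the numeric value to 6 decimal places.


Recall the MP moments m_1 = E[X] = σ² and m_2 = E[X²] = σ⁴ (1 + c).
m_1 = E[X] = σ² = 3, so m_1² = 9.
m_2 = E[X²] = σ⁴ (1 + c) = 9 · (1 + 0.196078) = 9 · 1.196078 = 10.764706.
(Note m_2 − m_1² simplifies to c · σ⁴ = 0.196078 · 9.)

Var(X) = m_2 − m_1² = 10.764706 − 9 = 1.764706.


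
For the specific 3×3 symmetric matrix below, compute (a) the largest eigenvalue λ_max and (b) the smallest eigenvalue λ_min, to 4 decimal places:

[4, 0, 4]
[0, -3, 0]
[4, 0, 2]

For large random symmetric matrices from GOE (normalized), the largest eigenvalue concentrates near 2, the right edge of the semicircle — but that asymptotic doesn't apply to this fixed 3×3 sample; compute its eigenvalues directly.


Since M is real symmetric, all three eigenvalues are real; they are the roots of det(λI − M) = λ³ − (tr M) λ² + s λ − det M, where s is the sum of the principal 2×2 minors.
tr M = 4 + (-3) + 2 = 3.
s = (4·(-3) − 0²) + (4·2 − 4²) + ((-3)·2 − 0²) = -12 + (-8) + (-6) = -26.
det M (expand along row 1) = 4·(-6) − 0·0 + 4·12 = 24.
Characteristic polynomial: λ³ − 3λ² − 26λ − 24 = 0.
Substitute λ = y + (tr M)/3 = y + 1.000000 to remove the quadratic term: y³ + p·y + q = 0 with p = s − (tr M)²/3 = -29.000000 and q = −2(tr M)³/27 + (tr M)·s/3 − det M = -52.000000.
Three real roots ⇒ use the trigonometric (Viète) form: r = 2√(−p/3) = 6.218253, φ = arccos(3q/(p·r)) = arccos(0.865084) = 0.525479 rad.
y_k = r·cos(φ/3 − 2πk/3) for k = 0, 1, 2 gives y = 6.123106, -2.123106, -4.000000.
λ_k = y_k + 1.000000 gives λ = 7.1231, -1.1231, -3.0000 (check: the sum is 3.0000 = tr M).

Hence λ_max = 7.1231 and λ_min = -3.0000.
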